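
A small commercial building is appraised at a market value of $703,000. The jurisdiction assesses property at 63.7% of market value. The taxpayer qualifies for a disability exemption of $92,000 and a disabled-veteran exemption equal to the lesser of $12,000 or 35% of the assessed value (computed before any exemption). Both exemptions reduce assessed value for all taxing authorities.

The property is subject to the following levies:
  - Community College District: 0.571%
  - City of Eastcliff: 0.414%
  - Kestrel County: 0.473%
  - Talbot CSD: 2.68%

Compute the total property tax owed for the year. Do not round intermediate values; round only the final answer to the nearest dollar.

Assessed value = $703,000 × 0.637 = $447,811
Disabled-veteran exemption = min($12,000, 35% × $447,811) = min($12,000, $156,733.85) = $12,000 (dollar cap binds)
Taxable value = $447,811 − $92,000 − $12,000 = $343,811
Community College District: $343,811 × 0.00571 = $1,963.16081
City of Eastcliff: $343,811 × 0.00414 = $1,423.37754
Kestrel County: $343,811 × 0.00473 = $1,626.22603
Talbot CSD: $343,811 × 0.0268 = $9,214.1348
Total = $14,226.89918

$14,227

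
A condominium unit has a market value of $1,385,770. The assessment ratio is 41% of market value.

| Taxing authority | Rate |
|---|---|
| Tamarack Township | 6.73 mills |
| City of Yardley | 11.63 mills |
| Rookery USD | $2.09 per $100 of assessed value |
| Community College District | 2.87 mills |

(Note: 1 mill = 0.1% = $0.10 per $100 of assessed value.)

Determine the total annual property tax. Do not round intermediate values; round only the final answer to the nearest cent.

Assessed value = $1,385,770 × 0.41 = $568,165.7
Tamarack Township: $568,165.7 × 0.00673 = $3,823.755161
City of Yardley: $568,165.7 × 0.01163 = $6,607.767091
Rookery USD: $568,165.7 × 0.0209 = $11,874.66313
Community College District: $568,165.7 × 0.00287 = $1,630.635559
Total = $23,936.820941

$23,936.82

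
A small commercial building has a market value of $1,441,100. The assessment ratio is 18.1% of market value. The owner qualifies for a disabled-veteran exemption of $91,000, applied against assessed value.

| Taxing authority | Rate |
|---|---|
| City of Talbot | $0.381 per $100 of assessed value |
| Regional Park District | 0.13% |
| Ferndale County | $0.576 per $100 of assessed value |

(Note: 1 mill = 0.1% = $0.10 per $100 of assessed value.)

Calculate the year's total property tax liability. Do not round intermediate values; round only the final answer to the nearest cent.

$1,846.15

Assessed value = $1,441,100 × 0.181 = $260,839.1
Taxable value = $260,839.1 − $91,000 = $169,839.1
City of Talbot: $169,839.1 × 0.00381 = $647.086971
Regional Park District: $169,839.1 × 0.0013 = $220.79083
Ferndale County: $169,839.1 × 0.00576 = $978.273216
Total = $1,846.151017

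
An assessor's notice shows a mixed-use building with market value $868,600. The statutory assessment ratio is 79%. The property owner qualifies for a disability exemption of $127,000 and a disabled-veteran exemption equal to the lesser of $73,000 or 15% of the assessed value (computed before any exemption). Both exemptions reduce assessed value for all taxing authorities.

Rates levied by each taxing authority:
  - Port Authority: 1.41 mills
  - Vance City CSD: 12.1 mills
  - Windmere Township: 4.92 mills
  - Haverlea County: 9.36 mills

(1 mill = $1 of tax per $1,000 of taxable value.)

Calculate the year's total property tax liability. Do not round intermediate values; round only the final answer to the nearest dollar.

$13,511

Assessed value = $868,600 × 0.79 = $686,194
Disabled-veteran exemption = min($73,000, 15% × $686,194) = min($73,000, $102,929.1) = $73,000 (dollar cap binds)
Taxable value = $686,194 − $127,000 − $73,000 = $486,194
Port Authority: $486,194 × 0.00141 = $685.53354
Vance City CSD: $486,194 × 0.0121 = $5,882.9474
Windmere Township: $486,194 × 0.00492 = $2,392.07448
Haverlea County: $486,194 × 0.00936 = $4,550.77584
Total = $13,511.33126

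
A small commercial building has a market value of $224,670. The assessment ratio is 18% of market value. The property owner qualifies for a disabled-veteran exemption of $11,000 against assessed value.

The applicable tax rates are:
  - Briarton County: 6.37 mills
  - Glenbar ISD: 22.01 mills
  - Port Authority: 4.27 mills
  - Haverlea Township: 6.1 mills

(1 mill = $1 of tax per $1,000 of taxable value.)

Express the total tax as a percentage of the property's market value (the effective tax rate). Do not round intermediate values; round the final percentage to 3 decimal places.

Assessed value = $224,670 × 0.18 = $40,440.6
Taxable value = $40,440.6 − $11,000 = $29,440.6
Briarton County: $29,440.6 × 0.00637 = $187.536622
Glenbar ISD: $29,440.6 × 0.02201 = $647.987606
Port Authority: $29,440.6 × 0.00427 = $125.711362
Haverlea Township: $29,440.6 × 0.0061 = $179.58766
Total tax = $1,140.82325
Effective rate = $1,140.82325 ÷ $224,670 = 0.508% of market value

0.508%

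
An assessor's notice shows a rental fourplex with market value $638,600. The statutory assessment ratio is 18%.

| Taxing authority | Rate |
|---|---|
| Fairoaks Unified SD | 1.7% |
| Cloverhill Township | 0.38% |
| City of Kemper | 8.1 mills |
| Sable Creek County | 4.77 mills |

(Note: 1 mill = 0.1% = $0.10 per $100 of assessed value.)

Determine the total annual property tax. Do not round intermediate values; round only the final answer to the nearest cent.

$3,870.30

Assessed value = $638,600 × 0.18 = $114,948
Fairoaks Unified SD: $114,948 × 0.017 = $1,954.116
Cloverhill Township: $114,948 × 0.0038 = $436.8024
City of Kemper: $114,948 × 0.0081 = $931.0788
Sable Creek County: $114,948 × 0.00477 = $548.30196
Total = $3,870.29916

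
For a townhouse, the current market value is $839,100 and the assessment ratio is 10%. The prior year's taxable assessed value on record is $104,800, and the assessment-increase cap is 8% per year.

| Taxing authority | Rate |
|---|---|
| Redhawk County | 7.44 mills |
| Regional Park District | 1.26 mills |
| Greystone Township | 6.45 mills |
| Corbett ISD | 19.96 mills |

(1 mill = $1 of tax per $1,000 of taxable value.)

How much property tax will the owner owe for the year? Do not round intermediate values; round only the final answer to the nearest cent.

Uncapped assessed value = $839,100 × 0.1 = $83,910
Cap limit = $104,800 × 1.08 = $113,184
Taxable assessed value = min($83,910, $113,184) = $83,910 (cap does not bind)
Redhawk County: $83,910 × 0.00744 = $624.2904
Regional Park District: $83,910 × 0.00126 = $105.7266
Greystone Township: $83,910 × 0.00645 = $541.2195
Corbett ISD: $83,910 × 0.01996 = $1,674.8436
Total = $2,946.0801

$2,946.08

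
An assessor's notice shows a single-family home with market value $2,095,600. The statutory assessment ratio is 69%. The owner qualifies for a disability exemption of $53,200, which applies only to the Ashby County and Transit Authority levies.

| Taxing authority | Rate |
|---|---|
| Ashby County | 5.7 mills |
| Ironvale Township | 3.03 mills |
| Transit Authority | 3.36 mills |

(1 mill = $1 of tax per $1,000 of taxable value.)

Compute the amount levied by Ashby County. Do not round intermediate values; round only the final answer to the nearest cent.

Assessed value = $2,095,600 × 0.69 = $1,445,964
Ashby County taxable value = $1,445,964 − $53,200 = $1,392,764
Ashby County levy = $1,392,764 × 0.0057 = $7,938.7548

$7,938.75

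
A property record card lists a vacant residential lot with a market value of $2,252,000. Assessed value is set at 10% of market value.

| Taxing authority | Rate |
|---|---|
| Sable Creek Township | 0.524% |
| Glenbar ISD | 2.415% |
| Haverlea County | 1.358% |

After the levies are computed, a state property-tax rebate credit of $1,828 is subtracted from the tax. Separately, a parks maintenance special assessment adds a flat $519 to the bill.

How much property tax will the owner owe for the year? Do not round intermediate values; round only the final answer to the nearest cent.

$8,367.84

Assessed value = $2,252,000 × 0.1 = $225,200
Sable Creek Township: $225,200 × 0.00524 = $1,180.048
Glenbar ISD: $225,200 × 0.02415 = $5,438.58
Haverlea County: $225,200 × 0.01358 = $3,058.216
Levies subtotal = $9,676.844
After credit = $9,676.844 − $1,828 = $7,848.844
Total = $7,848.844 + $519 = $8,367.844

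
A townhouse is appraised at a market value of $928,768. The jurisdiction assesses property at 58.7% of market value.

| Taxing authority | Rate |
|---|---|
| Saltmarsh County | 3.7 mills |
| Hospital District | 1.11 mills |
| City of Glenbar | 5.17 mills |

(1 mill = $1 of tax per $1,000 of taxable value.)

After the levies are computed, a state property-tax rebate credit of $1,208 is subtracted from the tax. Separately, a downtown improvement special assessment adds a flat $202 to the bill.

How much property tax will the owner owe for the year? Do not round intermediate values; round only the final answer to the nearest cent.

Assessed value = $928,768 × 0.587 = $545,186.816
Saltmarsh County: $545,186.816 × 0.0037 = $2,017.1912192
Hospital District: $545,186.816 × 0.00111 = $605.15736576
City of Glenbar: $545,186.816 × 0.00517 = $2,818.61583872
Levies subtotal = $5,440.96442368
After credit = $5,440.96442368 − $1,208 = $4,232.96442368
Total = $4,232.96442368 + $202 = $4,434.96442368

$4,434.96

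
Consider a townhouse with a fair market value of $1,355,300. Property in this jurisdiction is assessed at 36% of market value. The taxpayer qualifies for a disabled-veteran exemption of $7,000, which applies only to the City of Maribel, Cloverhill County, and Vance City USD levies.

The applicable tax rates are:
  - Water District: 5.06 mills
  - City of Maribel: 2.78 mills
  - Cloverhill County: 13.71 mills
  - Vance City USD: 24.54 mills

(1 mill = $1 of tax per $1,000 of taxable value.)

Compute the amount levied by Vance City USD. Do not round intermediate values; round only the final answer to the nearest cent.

$11,801.48

Assessed value = $1,355,300 × 0.36 = $487,908
Vance City USD taxable value = $487,908 − $7,000 = $480,908
Vance City USD levy = $480,908 × 0.02454 = $11,801.48232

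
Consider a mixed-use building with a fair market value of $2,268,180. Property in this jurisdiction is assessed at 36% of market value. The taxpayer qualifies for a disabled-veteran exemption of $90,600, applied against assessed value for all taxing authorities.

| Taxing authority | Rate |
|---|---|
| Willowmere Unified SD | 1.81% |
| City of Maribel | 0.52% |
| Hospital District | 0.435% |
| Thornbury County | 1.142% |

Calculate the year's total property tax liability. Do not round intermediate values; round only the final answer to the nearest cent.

Assessed value = $2,268,180 × 0.36 = $816,544.8
Taxable value = $816,544.8 − $90,600 = $725,944.8
Willowmere Unified SD: $725,944.8 × 0.0181 = $13,139.60088
City of Maribel: $725,944.8 × 0.0052 = $3,774.91296
Hospital District: $725,944.8 × 0.00435 = $3,157.85988
Thornbury County: $725,944.8 × 0.01142 = $8,290.289616
Total = $13,139.60088 + $3,774.91296 + $3,157.85988 + $8,290.289616 = $28,362.663336

$28,362.66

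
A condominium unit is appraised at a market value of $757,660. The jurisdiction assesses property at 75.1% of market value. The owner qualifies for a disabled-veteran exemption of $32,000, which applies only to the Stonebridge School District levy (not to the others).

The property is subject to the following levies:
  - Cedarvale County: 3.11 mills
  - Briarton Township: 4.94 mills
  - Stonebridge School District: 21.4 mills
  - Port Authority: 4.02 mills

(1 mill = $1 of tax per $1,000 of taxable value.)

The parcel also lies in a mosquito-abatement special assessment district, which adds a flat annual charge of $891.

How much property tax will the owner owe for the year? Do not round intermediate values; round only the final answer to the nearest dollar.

Assessed value = $757,660 × 0.751 = $569,002.66
Cedarvale County: $569,002.66 × 0.00311 = $1,769.5982726
Briarton Township: $569,002.66 × 0.00494 = $2,810.8731404
Stonebridge School District: ($569,002.66 − $32,000) × 0.0214 = $537,002.66 × 0.0214 = $11,491.856924
Port Authority: $569,002.66 × 0.00402 = $2,287.3906932
Levies subtotal = $18,359.7190302
Total = $18,359.7190302 + $891 = $19,250.7190302

$19,251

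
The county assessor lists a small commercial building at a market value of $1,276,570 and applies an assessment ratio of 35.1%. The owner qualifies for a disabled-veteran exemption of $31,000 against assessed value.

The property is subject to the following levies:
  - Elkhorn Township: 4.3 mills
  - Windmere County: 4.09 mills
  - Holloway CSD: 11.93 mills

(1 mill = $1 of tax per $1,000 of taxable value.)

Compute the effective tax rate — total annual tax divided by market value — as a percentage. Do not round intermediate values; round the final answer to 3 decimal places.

0.664%

Assessed value = $1,276,570 × 0.351 = $448,076.07
Taxable value = $448,076.07 − $31,000 = $417,076.07
Elkhorn Township: $417,076.07 × 0.0043 = $1,793.427101
Windmere County: $417,076.07 × 0.00409 = $1,705.8411263
Holloway CSD: $417,076.07 × 0.01193 = $4,975.7175151
Total tax = $8,474.9857424
Effective rate = $8,474.9857424 ÷ $1,276,570 = 0.664% of market value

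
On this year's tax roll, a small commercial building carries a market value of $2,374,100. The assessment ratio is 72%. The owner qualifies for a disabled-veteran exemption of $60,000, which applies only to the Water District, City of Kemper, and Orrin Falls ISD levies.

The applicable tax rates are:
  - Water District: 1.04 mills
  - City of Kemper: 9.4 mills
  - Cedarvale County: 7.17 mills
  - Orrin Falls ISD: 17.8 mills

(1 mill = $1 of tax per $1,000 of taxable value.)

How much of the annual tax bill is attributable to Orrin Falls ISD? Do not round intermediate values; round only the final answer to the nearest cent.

$29,358.47

Assessed value = $2,374,100 × 0.72 = $1,709,352
Orrin Falls ISD taxable value = $1,709,352 − $60,000 = $1,649,352
Orrin Falls ISD levy = $1,649,352 × 0.0178 = $29,358.4656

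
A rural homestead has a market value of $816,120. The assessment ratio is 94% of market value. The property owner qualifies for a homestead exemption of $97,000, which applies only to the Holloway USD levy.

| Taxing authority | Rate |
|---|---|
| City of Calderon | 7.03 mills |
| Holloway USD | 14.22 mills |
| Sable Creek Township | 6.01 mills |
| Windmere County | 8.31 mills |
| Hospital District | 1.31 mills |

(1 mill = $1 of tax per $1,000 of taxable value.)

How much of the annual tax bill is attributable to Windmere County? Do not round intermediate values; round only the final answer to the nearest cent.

Assessed value = $816,120 × 0.94 = $767,152.8
Windmere County taxable value = $767,152.8 (exemption does not apply)
Windmere County levy = $767,152.8 × 0.00831 = $6,375.039768

$6,375.04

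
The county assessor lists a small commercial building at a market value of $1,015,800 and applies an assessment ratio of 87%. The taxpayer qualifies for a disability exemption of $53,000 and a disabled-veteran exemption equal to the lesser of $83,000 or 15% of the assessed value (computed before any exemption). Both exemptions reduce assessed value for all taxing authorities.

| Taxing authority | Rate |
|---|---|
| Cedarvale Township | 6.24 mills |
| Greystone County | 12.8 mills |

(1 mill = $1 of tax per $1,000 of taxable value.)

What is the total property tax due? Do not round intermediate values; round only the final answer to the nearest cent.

$14,237.08

Assessed value = $1,015,800 × 0.87 = $883,746
Disabled-veteran exemption = min($83,000, 15% × $883,746) = min($83,000, $132,561.9) = $83,000 (dollar cap binds)
Taxable value = $883,746 − $53,000 − $83,000 = $747,746
Cedarvale Township: $747,746 × 0.00624 = $4,665.93504
Greystone County: $747,746 × 0.0128 = $9,571.1488
Total = $14,237.08384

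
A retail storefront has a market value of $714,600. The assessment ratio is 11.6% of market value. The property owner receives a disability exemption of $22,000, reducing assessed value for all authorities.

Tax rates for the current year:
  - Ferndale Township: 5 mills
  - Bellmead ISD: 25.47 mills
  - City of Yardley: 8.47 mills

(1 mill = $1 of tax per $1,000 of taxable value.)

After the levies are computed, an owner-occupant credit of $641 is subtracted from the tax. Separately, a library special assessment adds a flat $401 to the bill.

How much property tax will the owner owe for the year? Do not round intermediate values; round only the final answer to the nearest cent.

$2,131.20

Assessed value = $714,600 × 0.116 = $82,893.6
Taxable value = $82,893.6 − $22,000 = $60,893.6
Ferndale Township: $60,893.6 × 0.005 = $304.468
Bellmead ISD: $60,893.6 × 0.02547 = $1,550.959992
City of Yardley: $60,893.6 × 0.00847 = $515.768792
Levies subtotal = $2,371.196784
After credit = $2,371.196784 − $641 = $1,730.196784
Total = $1,730.196784 + $401 = $2,131.196784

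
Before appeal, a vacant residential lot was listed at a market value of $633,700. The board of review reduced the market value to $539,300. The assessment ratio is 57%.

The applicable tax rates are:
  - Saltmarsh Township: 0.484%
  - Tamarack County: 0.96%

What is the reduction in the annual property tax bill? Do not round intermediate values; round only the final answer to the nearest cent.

$776.99

Old assessed value = $633,700 × 0.57 = $361,209
New assessed value = $539,300 × 0.57 = $307,401
Combined rate = 0.00484 + 0.0096 = 0.01444
Old tax = $361,209 × 0.01444 = $5,215.85796
New tax = $307,401 × 0.01444 = $4,438.87044
Reduction = $5,215.85796 − $4,438.87044 = $776.98752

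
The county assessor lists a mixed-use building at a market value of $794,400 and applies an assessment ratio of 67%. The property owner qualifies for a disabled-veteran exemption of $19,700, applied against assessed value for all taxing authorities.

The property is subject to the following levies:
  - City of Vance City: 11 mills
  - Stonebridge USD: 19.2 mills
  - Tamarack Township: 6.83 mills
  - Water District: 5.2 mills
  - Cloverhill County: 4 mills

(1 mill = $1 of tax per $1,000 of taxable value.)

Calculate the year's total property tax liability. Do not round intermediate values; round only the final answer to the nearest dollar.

Assessed value = $794,400 × 0.67 = $532,248
Taxable value = $532,248 − $19,700 = $512,548
City of Vance City: $512,548 × 0.011 = $5,638.028
Stonebridge USD: $512,548 × 0.0192 = $9,840.9216
Tamarack Township: $512,548 × 0.00683 = $3,500.70284
Water District: $512,548 × 0.0052 = $2,665.2496
Cloverhill County: $512,548 × 0.004 = $2,050.192
Total = $5,638.028 + $9,840.9216 + $3,500.70284 + $2,665.2496 + $2,050.192 = $23,695.09404

$23,695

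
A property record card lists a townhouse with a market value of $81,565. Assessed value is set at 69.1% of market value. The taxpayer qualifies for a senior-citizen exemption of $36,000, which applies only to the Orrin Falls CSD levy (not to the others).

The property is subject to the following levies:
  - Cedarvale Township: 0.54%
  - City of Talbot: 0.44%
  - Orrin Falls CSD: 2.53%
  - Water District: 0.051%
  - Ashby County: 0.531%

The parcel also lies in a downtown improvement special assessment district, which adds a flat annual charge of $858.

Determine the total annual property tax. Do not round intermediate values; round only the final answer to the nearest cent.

Assessed value = $81,565 × 0.691 = $56,361.415
Cedarvale Township: $56,361.415 × 0.0054 = $304.351641
City of Talbot: $56,361.415 × 0.0044 = $247.990226
Orrin Falls CSD: ($56,361.415 − $36,000) × 0.0253 = $20,361.415 × 0.0253 = $515.1437995
Water District: $56,361.415 × 0.00051 = $28.74432165
Ashby County: $56,361.415 × 0.00531 = $299.27911365
Levies subtotal = $1,395.5091018
Total = $1,395.5091018 + $858 = $2,253.5091018

$2,253.51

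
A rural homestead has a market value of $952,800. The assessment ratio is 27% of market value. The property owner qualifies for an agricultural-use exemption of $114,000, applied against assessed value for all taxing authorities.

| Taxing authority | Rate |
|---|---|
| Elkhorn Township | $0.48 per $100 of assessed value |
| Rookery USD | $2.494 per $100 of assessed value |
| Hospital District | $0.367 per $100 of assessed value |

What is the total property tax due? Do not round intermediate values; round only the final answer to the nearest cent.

Assessed value = $952,800 × 0.27 = $257,256
Taxable value = $257,256 − $114,000 = $143,256
Elkhorn Township: $143,256 × 0.0048 = $687.6288
Rookery USD: $143,256 × 0.02494 = $3,572.80464
Hospital District: $143,256 × 0.00367 = $525.74952
Total = $687.6288 + $3,572.80464 + $525.74952 = $4,786.18296

$4,786.18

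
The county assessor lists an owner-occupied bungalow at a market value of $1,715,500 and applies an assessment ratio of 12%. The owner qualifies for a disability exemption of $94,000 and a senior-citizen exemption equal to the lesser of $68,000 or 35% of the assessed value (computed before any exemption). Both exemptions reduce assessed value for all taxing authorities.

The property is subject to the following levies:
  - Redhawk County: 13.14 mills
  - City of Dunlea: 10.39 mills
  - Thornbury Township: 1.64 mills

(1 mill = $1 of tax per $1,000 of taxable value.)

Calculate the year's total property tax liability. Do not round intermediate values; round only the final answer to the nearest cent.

Assessed value = $1,715,500 × 0.12 = $205,860
Senior-citizen exemption = min($68,000, 35% × $205,860) = min($68,000, $72,051) = $68,000 (dollar cap binds)
Taxable value = $205,860 − $94,000 − $68,000 = $43,860
Redhawk County: $43,860 × 0.01314 = $576.3204
City of Dunlea: $43,860 × 0.01039 = $455.7054
Thornbury Township: $43,860 × 0.00164 = $71.9304
Total = $1,103.9562

$1,103.96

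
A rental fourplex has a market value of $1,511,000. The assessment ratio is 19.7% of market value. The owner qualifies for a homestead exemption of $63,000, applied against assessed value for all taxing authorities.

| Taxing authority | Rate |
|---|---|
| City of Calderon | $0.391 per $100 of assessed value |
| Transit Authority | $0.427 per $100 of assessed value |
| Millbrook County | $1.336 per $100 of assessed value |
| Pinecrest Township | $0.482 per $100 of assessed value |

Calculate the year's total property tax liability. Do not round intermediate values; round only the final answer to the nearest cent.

$6,185.82

Assessed value = $1,511,000 × 0.197 = $297,667
Taxable value = $297,667 − $63,000 = $234,667
City of Calderon: $234,667 × 0.00391 = $917.54797
Transit Authority: $234,667 × 0.00427 = $1,002.02809
Millbrook County: $234,667 × 0.01336 = $3,135.15112
Pinecrest Township: $234,667 × 0.00482 = $1,131.09494
Total = $917.54797 + $1,002.02809 + $3,135.15112 + $1,131.09494 = $6,185.82212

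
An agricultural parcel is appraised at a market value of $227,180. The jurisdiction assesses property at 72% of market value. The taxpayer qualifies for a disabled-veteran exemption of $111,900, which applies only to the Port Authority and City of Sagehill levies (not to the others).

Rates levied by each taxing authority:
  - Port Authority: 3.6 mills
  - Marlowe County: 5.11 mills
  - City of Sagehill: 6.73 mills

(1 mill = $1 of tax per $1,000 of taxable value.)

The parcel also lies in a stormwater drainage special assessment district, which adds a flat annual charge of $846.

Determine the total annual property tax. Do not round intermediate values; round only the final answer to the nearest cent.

Assessed value = $227,180 × 0.72 = $163,569.6
Port Authority: ($163,569.6 − $111,900) × 0.0036 = $51,669.6 × 0.0036 = $186.01056
Marlowe County: $163,569.6 × 0.00511 = $835.840656
City of Sagehill: ($163,569.6 − $111,900) × 0.00673 = $51,669.6 × 0.00673 = $347.736408
Levies subtotal = $1,369.587624
Total = $1,369.587624 + $846 = $2,215.587624

$2,215.59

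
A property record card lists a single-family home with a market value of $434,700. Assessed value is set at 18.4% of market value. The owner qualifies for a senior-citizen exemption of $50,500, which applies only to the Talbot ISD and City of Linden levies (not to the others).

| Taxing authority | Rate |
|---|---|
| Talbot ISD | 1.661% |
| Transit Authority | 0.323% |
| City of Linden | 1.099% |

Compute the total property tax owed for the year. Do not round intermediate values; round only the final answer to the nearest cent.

Assessed value = $434,700 × 0.184 = $79,984.8
Talbot ISD: ($79,984.8 − $50,500) × 0.01661 = $29,484.8 × 0.01661 = $489.742528
Transit Authority: $79,984.8 × 0.00323 = $258.350904
City of Linden: ($79,984.8 − $50,500) × 0.01099 = $29,484.8 × 0.01099 = $324.037952
Total = $1,072.131384

$1,072.13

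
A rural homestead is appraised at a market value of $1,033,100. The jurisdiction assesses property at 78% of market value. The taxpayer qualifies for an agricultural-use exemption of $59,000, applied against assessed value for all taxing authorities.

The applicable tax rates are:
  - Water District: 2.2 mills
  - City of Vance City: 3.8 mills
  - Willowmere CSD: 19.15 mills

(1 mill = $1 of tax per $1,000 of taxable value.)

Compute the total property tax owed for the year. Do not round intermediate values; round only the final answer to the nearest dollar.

Assessed value = $1,033,100 × 0.78 = $805,818
Taxable value = $805,818 − $59,000 = $746,818
Water District: $746,818 × 0.0022 = $1,642.9996
City of Vance City: $746,818 × 0.0038 = $2,837.9084
Willowmere CSD: $746,818 × 0.01915 = $14,301.5647
Total = $1,642.9996 + $2,837.9084 + $14,301.5647 = $18,782.4727

$18,782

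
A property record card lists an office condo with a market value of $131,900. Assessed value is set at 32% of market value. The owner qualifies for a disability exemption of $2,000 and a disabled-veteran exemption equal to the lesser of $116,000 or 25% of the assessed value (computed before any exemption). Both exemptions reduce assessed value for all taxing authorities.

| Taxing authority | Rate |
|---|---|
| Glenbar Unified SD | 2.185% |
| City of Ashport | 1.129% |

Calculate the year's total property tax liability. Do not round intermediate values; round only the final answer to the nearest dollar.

Assessed value = $131,900 × 0.32 = $42,208
Disabled-veteran exemption = min($116,000, 25% × $42,208) = min($116,000, $10,552) = $10,552 (percentage binds)
Taxable value = $42,208 − $2,000 − $10,552 = $29,656
Glenbar Unified SD: $29,656 × 0.02185 = $647.9836
City of Ashport: $29,656 × 0.01129 = $334.81624
Total = $982.79984

$983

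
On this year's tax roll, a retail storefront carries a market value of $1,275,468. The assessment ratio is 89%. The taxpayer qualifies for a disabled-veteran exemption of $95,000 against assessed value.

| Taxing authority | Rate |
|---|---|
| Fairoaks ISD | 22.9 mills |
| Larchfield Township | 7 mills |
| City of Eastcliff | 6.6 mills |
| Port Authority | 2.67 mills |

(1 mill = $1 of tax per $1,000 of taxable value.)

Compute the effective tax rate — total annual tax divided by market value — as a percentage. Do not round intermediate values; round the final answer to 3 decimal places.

3.194%

Assessed value = $1,275,468 × 0.89 = $1,135,166.52
Taxable value = $1,135,166.52 − $95,000 = $1,040,166.52
Fairoaks ISD: $1,040,166.52 × 0.0229 = $23,819.813308
Larchfield Township: $1,040,166.52 × 0.007 = $7,281.16564
City of Eastcliff: $1,040,166.52 × 0.0066 = $6,865.099032
Port Authority: $1,040,166.52 × 0.00267 = $2,777.2446084
Total tax = $40,743.3225884
Effective rate = $40,743.3225884 ÷ $1,275,468 = 3.194% of market value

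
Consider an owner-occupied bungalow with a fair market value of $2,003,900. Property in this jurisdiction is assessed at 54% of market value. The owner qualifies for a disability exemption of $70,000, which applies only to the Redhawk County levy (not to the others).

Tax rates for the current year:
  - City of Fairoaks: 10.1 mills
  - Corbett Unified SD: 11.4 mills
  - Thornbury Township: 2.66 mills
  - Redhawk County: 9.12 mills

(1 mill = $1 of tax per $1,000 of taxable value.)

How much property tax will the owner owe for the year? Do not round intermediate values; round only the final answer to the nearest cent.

$35,374.09

Assessed value = $2,003,900 × 0.54 = $1,082,106
City of Fairoaks: $1,082,106 × 0.0101 = $10,929.2706
Corbett Unified SD: $1,082,106 × 0.0114 = $12,336.0084
Thornbury Township: $1,082,106 × 0.00266 = $2,878.40196
Redhawk County: ($1,082,106 − $70,000) × 0.00912 = $1,012,106 × 0.00912 = $9,230.40672
Total = $35,374.08768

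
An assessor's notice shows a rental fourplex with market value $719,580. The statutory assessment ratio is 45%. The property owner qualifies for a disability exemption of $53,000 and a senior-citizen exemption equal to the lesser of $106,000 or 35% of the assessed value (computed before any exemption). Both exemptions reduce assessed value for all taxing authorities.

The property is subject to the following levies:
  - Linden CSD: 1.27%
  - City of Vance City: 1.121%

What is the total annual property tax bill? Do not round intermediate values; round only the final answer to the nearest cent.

$3,940.63

Assessed value = $719,580 × 0.45 = $323,811
Senior-citizen exemption = min($106,000, 35% × $323,811) = min($106,000, $113,333.85) = $106,000 (dollar cap binds)
Taxable value = $323,811 − $53,000 − $106,000 = $164,811
Linden CSD: $164,811 × 0.0127 = $2,093.0997
City of Vance City: $164,811 × 0.01121 = $1,847.53131
Total = $3,940.63101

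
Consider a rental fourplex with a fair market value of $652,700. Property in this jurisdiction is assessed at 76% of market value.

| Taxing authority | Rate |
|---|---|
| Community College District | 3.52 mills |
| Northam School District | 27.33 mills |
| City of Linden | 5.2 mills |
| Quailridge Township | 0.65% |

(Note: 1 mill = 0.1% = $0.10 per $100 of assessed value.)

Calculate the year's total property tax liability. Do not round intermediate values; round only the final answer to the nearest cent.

Assessed value = $652,700 × 0.76 = $496,052
Community College District: $496,052 × 0.00352 = $1,746.10304
Northam School District: $496,052 × 0.02733 = $13,557.10116
City of Linden: $496,052 × 0.0052 = $2,579.4704
Quailridge Township: $496,052 × 0.0065 = $3,224.338
Total = $21,107.0126

$21,107.01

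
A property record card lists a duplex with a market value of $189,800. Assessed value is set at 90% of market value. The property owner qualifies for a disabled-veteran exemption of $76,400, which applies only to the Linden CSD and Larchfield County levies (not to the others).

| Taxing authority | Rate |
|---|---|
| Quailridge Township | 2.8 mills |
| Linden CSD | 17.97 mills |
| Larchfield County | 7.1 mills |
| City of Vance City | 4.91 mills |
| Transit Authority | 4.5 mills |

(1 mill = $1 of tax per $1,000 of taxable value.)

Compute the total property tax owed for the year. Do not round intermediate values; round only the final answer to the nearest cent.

$4,452.82

Assessed value = $189,800 × 0.9 = $170,820
Quailridge Township: $170,820 × 0.0028 = $478.296
Linden CSD: ($170,820 − $76,400) × 0.01797 = $94,420 × 0.01797 = $1,696.7274
Larchfield County: ($170,820 − $76,400) × 0.0071 = $94,420 × 0.0071 = $670.382
City of Vance City: $170,820 × 0.00491 = $838.7262
Transit Authority: $170,820 × 0.0045 = $768.69
Total = $4,452.8216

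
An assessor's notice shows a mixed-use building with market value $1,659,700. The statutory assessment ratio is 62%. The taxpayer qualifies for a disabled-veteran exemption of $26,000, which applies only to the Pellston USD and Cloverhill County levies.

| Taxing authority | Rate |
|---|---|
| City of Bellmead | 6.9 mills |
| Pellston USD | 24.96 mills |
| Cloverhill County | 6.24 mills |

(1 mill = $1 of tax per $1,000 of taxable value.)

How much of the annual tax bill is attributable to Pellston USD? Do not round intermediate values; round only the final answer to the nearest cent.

$25,035.23

Assessed value = $1,659,700 × 0.62 = $1,029,014
Pellston USD taxable value = $1,029,014 − $26,000 = $1,003,014
Pellston USD levy = $1,003,014 × 0.02496 = $25,035.22944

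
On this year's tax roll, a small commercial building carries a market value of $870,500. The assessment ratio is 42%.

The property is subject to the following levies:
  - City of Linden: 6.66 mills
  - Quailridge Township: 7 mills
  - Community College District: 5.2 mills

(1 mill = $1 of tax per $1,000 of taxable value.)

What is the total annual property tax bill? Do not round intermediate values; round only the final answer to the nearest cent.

Assessed value = $870,500 × 0.42 = $365,610
City of Linden: $365,610 × 0.00666 = $2,434.9626
Quailridge Township: $365,610 × 0.007 = $2,559.27
Community College District: $365,610 × 0.0052 = $1,901.172
Total = $2,434.9626 + $2,559.27 + $1,901.172 = $6,895.4046

$6,895.40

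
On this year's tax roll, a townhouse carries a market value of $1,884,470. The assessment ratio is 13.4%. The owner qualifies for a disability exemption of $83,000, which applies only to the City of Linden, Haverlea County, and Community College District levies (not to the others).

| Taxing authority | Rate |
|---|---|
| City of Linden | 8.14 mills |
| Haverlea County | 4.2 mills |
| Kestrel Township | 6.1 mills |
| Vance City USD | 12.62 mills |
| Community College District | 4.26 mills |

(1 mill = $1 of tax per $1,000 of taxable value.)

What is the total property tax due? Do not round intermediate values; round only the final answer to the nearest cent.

Assessed value = $1,884,470 × 0.134 = $252,518.98
City of Linden: ($252,518.98 − $83,000) × 0.00814 = $169,518.98 × 0.00814 = $1,379.8844972
Haverlea County: ($252,518.98 − $83,000) × 0.0042 = $169,518.98 × 0.0042 = $711.979716
Kestrel Township: $252,518.98 × 0.0061 = $1,540.365778
Vance City USD: $252,518.98 × 0.01262 = $3,186.7895276
Community College District: ($252,518.98 − $83,000) × 0.00426 = $169,518.98 × 0.00426 = $722.1508548
Total = $7,541.1703736

$7,541.17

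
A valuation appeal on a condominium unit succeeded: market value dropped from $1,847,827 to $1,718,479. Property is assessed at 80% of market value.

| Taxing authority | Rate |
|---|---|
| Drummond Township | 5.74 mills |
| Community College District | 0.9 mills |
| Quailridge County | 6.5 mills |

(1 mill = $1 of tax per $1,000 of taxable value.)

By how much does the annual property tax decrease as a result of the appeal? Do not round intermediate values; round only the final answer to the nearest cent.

$1,359.71

Old assessed value = $1,847,827 × 0.8 = $1,478,261.6
New assessed value = $1,718,479 × 0.8 = $1,374,783.2
Combined rate = 0.00574 + 0.0009 + 0.0065 = 0.01314
Old tax = $1,478,261.6 × 0.01314 = $19,424.357424
New tax = $1,374,783.2 × 0.01314 = $18,064.651248
Reduction = $19,424.357424 − $18,064.651248 = $1,359.706176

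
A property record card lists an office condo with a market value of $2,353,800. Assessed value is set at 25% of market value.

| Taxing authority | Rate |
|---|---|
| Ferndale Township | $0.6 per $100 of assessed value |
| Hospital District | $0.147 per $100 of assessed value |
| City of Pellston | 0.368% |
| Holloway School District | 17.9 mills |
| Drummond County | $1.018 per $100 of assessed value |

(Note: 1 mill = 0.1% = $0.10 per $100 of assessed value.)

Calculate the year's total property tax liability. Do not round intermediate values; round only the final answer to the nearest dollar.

$23,085

Assessed value = $2,353,800 × 0.25 = $588,450
Ferndale Township: $588,450 × 0.006 = $3,530.7
Hospital District: $588,450 × 0.00147 = $865.0215
City of Pellston: $588,450 × 0.00368 = $2,165.496
Holloway School District: $588,450 × 0.0179 = $10,533.255
Drummond County: $588,450 × 0.01018 = $5,990.421
Total = $23,084.8935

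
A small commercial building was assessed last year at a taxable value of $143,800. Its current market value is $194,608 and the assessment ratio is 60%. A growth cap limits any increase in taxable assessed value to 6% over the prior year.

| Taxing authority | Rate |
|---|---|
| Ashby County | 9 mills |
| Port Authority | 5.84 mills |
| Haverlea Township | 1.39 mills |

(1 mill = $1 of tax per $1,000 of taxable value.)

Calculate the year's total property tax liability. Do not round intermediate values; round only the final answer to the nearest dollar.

$1,895

Uncapped assessed value = $194,608 × 0.6 = $116,764.8
Cap limit = $143,800 × 1.06 = $152,428
Taxable assessed value = min($116,764.8, $152,428) = $116,764.8 (cap does not bind)
Ashby County: $116,764.8 × 0.009 = $1,050.8832
Port Authority: $116,764.8 × 0.00584 = $681.906432
Haverlea Township: $116,764.8 × 0.00139 = $162.303072
Total = $1,895.092704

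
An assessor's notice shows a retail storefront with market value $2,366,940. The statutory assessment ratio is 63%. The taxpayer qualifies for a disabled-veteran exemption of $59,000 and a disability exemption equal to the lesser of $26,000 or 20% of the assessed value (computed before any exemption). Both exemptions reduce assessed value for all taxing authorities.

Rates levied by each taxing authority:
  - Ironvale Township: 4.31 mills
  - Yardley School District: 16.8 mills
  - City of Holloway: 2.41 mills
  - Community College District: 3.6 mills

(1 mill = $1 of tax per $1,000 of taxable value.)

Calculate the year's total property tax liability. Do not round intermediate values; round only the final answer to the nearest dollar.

Assessed value = $2,366,940 × 0.63 = $1,491,172.2
Disability exemption = min($26,000, 20% × $1,491,172.2) = min($26,000, $298,234.44) = $26,000 (dollar cap binds)
Taxable value = $1,491,172.2 − $59,000 − $26,000 = $1,406,172.2
Ironvale Township: $1,406,172.2 × 0.00431 = $6,060.602182
Yardley School District: $1,406,172.2 × 0.0168 = $23,623.69296
City of Holloway: $1,406,172.2 × 0.00241 = $3,388.875002
Community College District: $1,406,172.2 × 0.0036 = $5,062.21992
Total = $38,135.390064

$38,135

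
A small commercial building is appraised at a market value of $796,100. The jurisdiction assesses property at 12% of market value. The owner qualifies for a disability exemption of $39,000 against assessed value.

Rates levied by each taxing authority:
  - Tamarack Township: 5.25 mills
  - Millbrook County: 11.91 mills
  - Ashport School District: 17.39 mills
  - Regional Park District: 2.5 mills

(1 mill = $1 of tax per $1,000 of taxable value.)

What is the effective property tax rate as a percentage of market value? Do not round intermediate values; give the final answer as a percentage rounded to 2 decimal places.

Assessed value = $796,100 × 0.12 = $95,532
Taxable value = $95,532 − $39,000 = $56,532
Tamarack Township: $56,532 × 0.00525 = $296.793
Millbrook County: $56,532 × 0.01191 = $673.29612
Ashport School District: $56,532 × 0.01739 = $983.09148
Regional Park District: $56,532 × 0.0025 = $141.33
Total tax = $2,094.5106
Effective rate = $2,094.5106 ÷ $796,100 = 0.26% of market value

0.26%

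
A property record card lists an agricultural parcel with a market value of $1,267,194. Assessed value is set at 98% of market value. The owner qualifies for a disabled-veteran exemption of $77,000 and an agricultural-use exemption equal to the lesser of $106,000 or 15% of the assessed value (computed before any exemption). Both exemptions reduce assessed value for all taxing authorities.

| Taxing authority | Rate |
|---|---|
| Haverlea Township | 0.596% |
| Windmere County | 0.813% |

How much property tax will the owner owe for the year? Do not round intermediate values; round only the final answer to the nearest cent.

$14,919.20

Assessed value = $1,267,194 × 0.98 = $1,241,850.12
Agricultural-use exemption = min($106,000, 15% × $1,241,850.12) = min($106,000, $186,277.518) = $106,000 (dollar cap binds)
Taxable value = $1,241,850.12 − $77,000 − $106,000 = $1,058,850.12
Haverlea Township: $1,058,850.12 × 0.00596 = $6,310.7467152
Windmere County: $1,058,850.12 × 0.00813 = $8,608.4514756
Total = $14,919.1981908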